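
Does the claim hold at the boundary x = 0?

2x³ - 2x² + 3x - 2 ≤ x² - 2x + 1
x = 0: LHS = 2·0³ - 2·0² + 3·0 - 2 = -2, RHS = 0² - 2·0 + 1 = 1; -2 ≤ 1 — holds

The relation is satisfied at x = 0.

Answer: Yes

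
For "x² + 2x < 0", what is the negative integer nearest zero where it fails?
Testing negative integers from -1 downward:
x = -1: LHS = (-1)² + 2·(-1) = -1; -1 < 0 — holds
x = -2: LHS = (-2)² + 2·(-2) = 0; 0 < 0 — FAILS  ← closest negative counterexample to 0

Answer: x = -2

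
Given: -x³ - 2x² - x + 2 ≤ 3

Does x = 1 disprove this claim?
Substitute x = 1 into the relation:
x = 1: LHS = -1³ - 2·1² - 1 + 2 = -2; -2 ≤ 3 — holds

The claim holds here, so x = 1 is not a counterexample. (A counterexample exists elsewhere, e.g. x = -2.)

Answer: No, x = 1 is not a counterexample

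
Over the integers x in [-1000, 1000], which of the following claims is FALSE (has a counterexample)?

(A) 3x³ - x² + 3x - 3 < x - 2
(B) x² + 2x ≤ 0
(A) x = 1: LHS = 3·1³ - 1² + 3·1 - 3 = 2, RHS = 1 - 2 = -1; 2 < -1 — FAILS
(B) x = 1: LHS = 1² + 2·1 = 3; 3 ≤ 0 — FAILS

Answer: Both A and B are false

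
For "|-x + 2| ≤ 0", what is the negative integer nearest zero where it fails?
Testing negative integers from -1 downward:
x = -1: LHS = |-(-1) + 2| = |3| = 3; 3 ≤ 0 — FAILS  ← closest negative counterexample to 0

Answer: x = -1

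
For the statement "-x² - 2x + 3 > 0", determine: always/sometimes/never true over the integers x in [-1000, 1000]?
Holds at x = 0: LHS = -0² - 2·0 + 3 = 3; 3 > 0 — holds
Fails at x = 1: LHS = -1² - 2·1 + 3 = 0; 0 > 0 — FAILS
It is satisfied by some integers in the range but not all.

Answer: Sometimes true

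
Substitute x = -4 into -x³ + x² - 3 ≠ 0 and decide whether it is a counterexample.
Substitute x = -4 into the relation:
x = -4: LHS = -(-4)³ + (-4)² - 3 = 77; 77 ≠ 0 — holds

The relation holds at x = -4, so it is not a counterexample.

Answer: No, x = -4 is not a counterexample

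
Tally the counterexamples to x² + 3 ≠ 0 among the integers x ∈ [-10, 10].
Over all integers in [-10, 10], LHS − RHS is always positive; it is smallest at x = 0, where it equals 3:
x = 0: LHS = 0² + 3 = 3; 3 ≠ 0 — holds
At the ends of the range:
x = -10: LHS = (-10)² + 3 = 103; 103 ≠ 0 — holds
x = 10: LHS = 10² + 3 = 103; 103 ≠ 0 — holds
Hence LHS − RHS is never 0, i.e. the two sides are never equal, so the relation holds for every integer in [-10, 10].

No counterexample appears in that range.

Answer: 0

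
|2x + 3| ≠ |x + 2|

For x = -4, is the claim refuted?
Substitute x = -4 into the relation:
x = -4: LHS = |2·(-4) + 3| = |-5| = 5, RHS = |(-4) + 2| = |-2| = 2; 5 ≠ 2 — holds

The claim holds here, so x = -4 is not a counterexample. (A counterexample exists elsewhere, e.g. x = -1.)

Answer: No, x = -4 is not a counterexample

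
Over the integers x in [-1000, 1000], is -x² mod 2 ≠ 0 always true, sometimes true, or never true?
Holds at x = 1: LHS = (-1²) mod 2 = (-1) mod 2 = 1; 1 ≠ 0 — holds
Fails at x = 0: LHS = (-0²) mod 2 = 0 mod 2 = 0; 0 ≠ 0 — FAILS
It is satisfied by some integers in the range but not all.

Answer: Sometimes true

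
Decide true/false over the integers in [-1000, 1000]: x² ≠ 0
The claim fails at x = 0:
x = 0: LHS = 0² = 0; 0 ≠ 0 — FAILS

Because a single integer refutes it, the statement is false.

Answer: False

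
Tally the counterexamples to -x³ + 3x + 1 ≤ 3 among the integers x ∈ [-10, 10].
Counterexamples in [-10, 10]: {-10, -9, -8, -7, -6, -5, -4, -3}.

Counting them gives 8 values.

Answer: 8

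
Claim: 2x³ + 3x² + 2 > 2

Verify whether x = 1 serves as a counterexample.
Substitute x = 1 into the relation:
x = 1: LHS = 2·1³ + 3·1² + 2 = 7; 7 > 2 — holds

The claim holds here, so x = 1 is not a counterexample. (A counterexample exists elsewhere, e.g. x = 0.)

Answer: No, x = 1 is not a counterexample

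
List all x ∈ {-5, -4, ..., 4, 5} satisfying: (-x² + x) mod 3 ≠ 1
Holds for: {-5, -3, -2, 0, 1, 3, 4}
Fails for: {-4, -1, 2, 5}

Answer: {-5, -3, -2, 0, 1, 3, 4}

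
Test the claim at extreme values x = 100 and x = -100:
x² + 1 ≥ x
x = 100: LHS = 100² + 1 = 10001; 10001 ≥ 100 — holds
x = -100: LHS = (-100)² + 1 = 10001; 10001 ≥ -100 — holds

Answer: Yes, holds for both x = 100 and x = -100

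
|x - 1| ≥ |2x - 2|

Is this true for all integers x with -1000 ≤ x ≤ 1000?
The claim fails at x = 0:
x = 0: LHS = |0 - 1| = |-1| = 1, RHS = |2·0 - 2| = |-2| = 2; 1 ≥ 2 — FAILS

Because a single integer refutes it, the statement is false.

Answer: False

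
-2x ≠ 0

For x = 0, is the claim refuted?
Substitute x = 0 into the relation:
x = 0: LHS = -2·0 = 0; 0 ≠ 0 — FAILS

Since the claim fails at x = 0, this value is a counterexample.

Answer: Yes, x = 0 is a counterexample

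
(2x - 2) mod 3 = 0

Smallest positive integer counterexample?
Testing positive integers:
x = 1: LHS = (2·1 - 2) mod 3 = 0 mod 3 = 0; 0 = 0 — holds
x = 2: LHS = (2·2 - 2) mod 3 = 2 mod 3 = 2; 2 = 0 — FAILS  ← smallest positive counterexample

Answer: x = 2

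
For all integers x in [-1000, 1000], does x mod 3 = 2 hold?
The claim fails at x = 0:
x = 0: LHS = 0 mod 3 = 0; 0 = 2 — FAILS

Because a single integer refutes it, the statement is false.

Answer: False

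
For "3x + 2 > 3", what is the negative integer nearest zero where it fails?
Testing negative integers from -1 downward:
x = -1: LHS = 3·(-1) + 2 = -1; -1 > 3 — FAILS  ← closest negative counterexample to 0

Answer: x = -1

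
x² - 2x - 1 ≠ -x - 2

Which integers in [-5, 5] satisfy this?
Over all integers in [-5, 5], LHS − RHS is always positive; it is smallest at x = 0, where it equals 1:
x = 0: LHS = 0² - 2·0 - 1 = -1, RHS = -0 - 2 = -2; -1 ≠ -2 — holds
At the ends of the range:
x = -5: LHS = (-5)² - 2·(-5) - 1 = 34, RHS = -(-5) - 2 = 3; 34 ≠ 3 — holds
x = 5: LHS = 5² - 2·5 - 1 = 14, RHS = -5 - 2 = -7; 14 ≠ -7 — holds
Hence LHS − RHS is never 0, i.e. the two sides are never equal, so the relation holds for every integer in [-5, 5].

Answer: All integers in [-5, 5]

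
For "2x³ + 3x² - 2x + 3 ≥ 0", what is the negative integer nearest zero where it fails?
Testing negative integers from -1 downward:
x = -1: LHS = 2·(-1)³ + 3·(-1)² - 2·(-1) + 3 = 6; 6 ≥ 0 — holds
x = -2: LHS = 2·(-2)³ + 3·(-2)² - 2·(-2) + 3 = 3; 3 ≥ 0 — holds
x = -3: LHS = 2·(-3)³ + 3·(-3)² - 2·(-3) + 3 = -18; -18 ≥ 0 — FAILS  ← closest negative counterexample to 0

Answer: x = -3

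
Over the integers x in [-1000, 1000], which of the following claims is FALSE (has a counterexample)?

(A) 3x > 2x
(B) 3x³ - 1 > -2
(A) x = 0: LHS = 3·0 = 0, RHS = 2·0 = 0; 0 > 0 — FAILS
(B) x = -1: LHS = 3·(-1)³ - 1 = -4; -4 > -2 — FAILS

Answer: Both A and B are false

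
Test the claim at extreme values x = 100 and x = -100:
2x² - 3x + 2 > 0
x = 100: LHS = 2·100² - 3·100 + 2 = 19702; 19702 > 0 — holds
x = -100: LHS = 2·(-100)² - 3·(-100) + 2 = 20302; 20302 > 0 — holds

Answer: Yes, holds for both x = 100 and x = -100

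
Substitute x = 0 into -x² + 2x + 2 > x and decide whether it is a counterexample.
Substitute x = 0 into the relation:
x = 0: LHS = -0² + 2·0 + 2 = 2; 2 > 0 — holds

The claim holds here, so x = 0 is not a counterexample. (A counterexample exists elsewhere, e.g. x = -1.)

Answer: No, x = 0 is not a counterexample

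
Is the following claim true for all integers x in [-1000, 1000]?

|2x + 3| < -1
The claim fails at x = 0:
x = 0: LHS = |2·0 + 3| = |3| = 3; 3 < -1 — FAILS

Because a single integer refutes it, the statement is false.

Answer: False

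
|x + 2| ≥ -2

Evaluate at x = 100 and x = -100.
x = 100: LHS = |100 + 2| = |102| = 102; 102 ≥ -2 — holds
x = -100: LHS = |(-100) + 2| = |-98| = 98; 98 ≥ -2 — holds

Answer: Yes, holds for both x = 100 and x = -100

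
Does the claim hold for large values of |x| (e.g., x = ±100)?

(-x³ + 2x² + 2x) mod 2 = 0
x = 100: LHS = (-100³ + 2·100² + 2·100) mod 2 = (-979800) mod 2 = 0; 0 = 0 — holds
x = -100: LHS = (-(-100)³ + 2·(-100)² + 2·(-100)) mod 2 = 1019800 mod 2 = 0; 0 = 0 — holds

Answer: Yes, holds for both x = 100 and x = -100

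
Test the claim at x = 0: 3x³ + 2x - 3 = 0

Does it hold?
x = 0: LHS = 3·0³ + 2·0 - 3 = -3; -3 = 0 — FAILS

The relation fails at x = 0, so x = 0 is a counterexample.

Answer: No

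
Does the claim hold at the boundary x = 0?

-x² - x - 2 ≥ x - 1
x = 0: LHS = -0² - 0 - 2 = -2, RHS = 0 - 1 = -1; -2 ≥ -1 — FAILS

The relation fails at x = 0, so x = 0 is a counterexample.

Answer: No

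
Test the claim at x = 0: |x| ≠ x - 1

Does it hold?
x = 0: LHS = |0| = 0, RHS = 0 - 1 = -1; 0 ≠ -1 — holds

The relation is satisfied at x = 0.

Answer: Yes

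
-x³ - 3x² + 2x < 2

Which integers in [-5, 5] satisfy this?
Holds for: {-3, -2, -1, 0, 1, 2, 3, 4, 5}
Fails for: {-5, -4}

Answer: {-3, -2, -1, 0, 1, 2, 3, 4, 5}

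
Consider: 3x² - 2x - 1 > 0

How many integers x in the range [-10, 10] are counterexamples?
Counterexamples in [-10, 10]: {0, 1}.

Counting them gives 2 values.

Answer: 2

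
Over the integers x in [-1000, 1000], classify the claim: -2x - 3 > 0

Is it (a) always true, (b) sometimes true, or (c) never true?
Holds at x = -2: LHS = -2·(-2) - 3 = 1; 1 > 0 — holds
Fails at x = 0: LHS = -2·0 - 3 = -3; -3 > 0 — FAILS
It is satisfied by some integers in the range but not all.

Answer: Sometimes true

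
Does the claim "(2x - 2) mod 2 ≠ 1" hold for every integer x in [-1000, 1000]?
For a polynomial with integer coefficients, its value mod 2 depends only on x mod 2, so it suffices to check one representative of each residue class, x = 0, 1:
x = 0: LHS = (2·0 - 2) mod 2 = (-2) mod 2 = 0; 0 ≠ 1 — holds
x = 1: LHS = (2·1 - 2) mod 2 = 0 mod 2 = 0; 0 ≠ 1 — holds
The relation holds in every residue class, so the relation holds for every integer in [-1000, 1000].

No counterexample exists.

Answer: True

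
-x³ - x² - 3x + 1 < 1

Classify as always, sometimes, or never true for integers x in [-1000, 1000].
Holds at x = 1: LHS = -1³ - 1² - 3·1 + 1 = -4; -4 < 1 — holds
Fails at x = 0: LHS = -0³ - 0² - 3·0 + 1 = 1; 1 < 1 — FAILS
It is satisfied by some integers in the range but not all.

Answer: Sometimes true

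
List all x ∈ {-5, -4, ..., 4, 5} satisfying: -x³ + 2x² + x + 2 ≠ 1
Track d = LHS − RHS over the integers in [-5, 5]. Equality would need d = 0, but d changes sign only between consecutive integers, jumping over 0:
x = 2: LHS = -2³ + 2·2² + 2 + 2 = 4; 4 ≠ 1 — holds  (d = 3)
x = 3: LHS = -3³ + 2·3² + 3 + 2 = -4; -4 ≠ 1 — holds  (d = -5)
Away from these crossings d keeps a constant sign, and checking every integer in [-5, 5] confirms d ≠ 0 throughout. Hence the two sides are never equal, so the relation holds for every integer in [-5, 5].

Answer: All integers in [-5, 5]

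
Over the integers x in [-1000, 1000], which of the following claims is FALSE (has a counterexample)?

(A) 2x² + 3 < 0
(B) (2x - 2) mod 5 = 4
(A) x = 0: LHS = 2·0² + 3 = 3; 3 < 0 — FAILS
(B) x = 0: LHS = (2·0 - 2) mod 5 = (-2) mod 5 = 3; 3 = 4 — FAILS

Answer: Both A and B are false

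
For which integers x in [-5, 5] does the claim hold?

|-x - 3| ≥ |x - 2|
Holds for: {0, 1, 2, 3, 4, 5}
Fails for: {-5, -4, -3, -2, -1}

Answer: {0, 1, 2, 3, 4, 5}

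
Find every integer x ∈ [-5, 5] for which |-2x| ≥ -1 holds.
An absolute value is never negative, so the left side is ≥ 0 for every x, while the right side is -1. Tightest case in [-5, 5] is x = 0:
x = 0: LHS = |-2·0| = |0| = 0; 0 ≥ -1 — holds
Hence LHS − RHS is never negative, i.e. LHS ≥ RHS throughout, so the relation holds for every integer in [-5, 5].

Answer: All integers in [-5, 5]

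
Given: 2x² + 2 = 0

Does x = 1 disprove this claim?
Substitute x = 1 into the relation:
x = 1: LHS = 2·1² + 2 = 4; 4 = 0 — FAILS

Since the claim fails at x = 1, this value is a counterexample.

Answer: Yes, x = 1 is a counterexample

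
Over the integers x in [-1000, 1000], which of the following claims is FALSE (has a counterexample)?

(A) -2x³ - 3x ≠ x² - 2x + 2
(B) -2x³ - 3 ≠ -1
(A) x = -1: LHS = -2·(-1)³ - 3·(-1) = 5, RHS = (-1)² - 2·(-1) + 2 = 5; 5 ≠ 5 — FAILS
(B) x = -1: LHS = -2·(-1)³ - 3 = -1; -1 ≠ -1 — FAILS

Answer: Both A and B are false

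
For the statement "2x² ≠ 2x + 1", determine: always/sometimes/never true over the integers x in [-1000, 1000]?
Track d = LHS − RHS over the integers in [-1000, 1000]. Equality would need d = 0, but d changes sign only between consecutive integers, jumping over 0:
x = -1: LHS = 2·(-1)² = 2, RHS = 2·(-1) + 1 = -1; 2 ≠ -1 — holds  (d = 3)
x = 0: LHS = 2·0² = 0, RHS = 2·0 + 1 = 1; 0 ≠ 1 — holds  (d = -1)
x = 1: LHS = 2·1² = 2, RHS = 2·1 + 1 = 3; 2 ≠ 3 — holds  (d = -1)
x = 2: LHS = 2·2² = 8, RHS = 2·2 + 1 = 5; 8 ≠ 5 — holds  (d = 3)
Away from these crossings d keeps a constant sign, and checking every integer in [-1000, 1000] confirms d ≠ 0 throughout. Hence the two sides are never equal, so the relation holds for every integer in [-1000, 1000].

No counterexample exists.

Answer: Always true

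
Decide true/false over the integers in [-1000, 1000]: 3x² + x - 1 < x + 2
The claim fails at x = 1:
x = 1: LHS = 3·1² + 1 - 1 = 3, RHS = 1 + 2 = 3; 3 < 3 — FAILS

Because a single integer refutes it, the statement is false.

Answer: False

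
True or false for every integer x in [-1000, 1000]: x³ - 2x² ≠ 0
The claim fails at x = 0:
x = 0: LHS = 0³ - 2·0² = 0; 0 ≠ 0 — FAILS

Because a single integer refutes it, the statement is false.

Answer: False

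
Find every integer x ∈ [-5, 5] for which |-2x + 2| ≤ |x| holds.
Holds for: {1, 2}
Fails for: {-5, -4, -3, -2, -1, 0, 3, 4, 5}

Answer: {1, 2}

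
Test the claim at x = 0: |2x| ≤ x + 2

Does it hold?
x = 0: LHS = |2·0| = |0| = 0, RHS = 0 + 2 = 2; 0 ≤ 2 — holds

The relation is satisfied at x = 0.

Answer: Yes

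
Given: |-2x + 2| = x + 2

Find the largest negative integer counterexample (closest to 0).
Testing negative integers from -1 downward:
x = -1: LHS = |-2·(-1) + 2| = |4| = 4, RHS = (-1) + 2 = 1; 4 = 1 — FAILS  ← closest negative counterexample to 0

Answer: x = -1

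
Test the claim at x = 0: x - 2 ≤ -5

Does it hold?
x = 0: LHS = 0 - 2 = -2; -2 ≤ -5 — FAILS

The relation fails at x = 0, so x = 0 is a counterexample.

Answer: No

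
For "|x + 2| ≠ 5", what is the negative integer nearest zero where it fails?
Testing negative integers from -1 downward:
(x = -1 through x = -1 all satisfy the relation; showing from x = -2.)
x = -2: LHS = |(-2) + 2| = |0| = 0; 0 ≠ 5 — holds
x = -3: LHS = |(-3) + 2| = |-1| = 1; 1 ≠ 5 — holds
x = -4: LHS = |(-4) + 2| = |-2| = 2; 2 ≠ 5 — holds
x = -5: LHS = |(-5) + 2| = |-3| = 3; 3 ≠ 5 — holds
x = -6: LHS = |(-6) + 2| = |-4| = 4; 4 ≠ 5 — holds
x = -7: LHS = |(-7) + 2| = |-5| = 5; 5 ≠ 5 — FAILS  ← closest negative counterexample to 0

Answer: x = -7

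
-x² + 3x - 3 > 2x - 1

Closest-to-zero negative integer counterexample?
Testing negative integers from -1 downward:
x = -1: LHS = -(-1)² + 3·(-1) - 3 = -7, RHS = 2·(-1) - 1 = -3; -7 > -3 — FAILS  ← closest negative counterexample to 0

Answer: x = -1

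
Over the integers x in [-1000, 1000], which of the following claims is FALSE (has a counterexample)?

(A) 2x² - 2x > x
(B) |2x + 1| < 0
(A) x = 0: LHS = 2·0² - 2·0 = 0; 0 > 0 — FAILS
(B) x = 0: LHS = |2·0 + 1| = |1| = 1; 1 < 0 — FAILS

Answer: Both A and B are false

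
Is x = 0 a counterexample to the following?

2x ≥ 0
Substitute x = 0 into the relation:
x = 0: LHS = 2·0 = 0; 0 ≥ 0 — holds

The claim holds here, so x = 0 is not a counterexample. (A counterexample exists elsewhere, e.g. x = -1.)

Answer: No, x = 0 is not a counterexample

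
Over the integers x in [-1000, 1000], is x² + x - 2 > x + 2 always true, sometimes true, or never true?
Holds at x = 3: LHS = 3² + 3 - 2 = 10, RHS = 3 + 2 = 5; 10 > 5 — holds
Fails at x = 0: LHS = 0² + 0 - 2 = -2, RHS = 0 + 2 = 2; -2 > 2 — FAILS
It is satisfied by some integers in the range but not all.

Answer: Sometimes true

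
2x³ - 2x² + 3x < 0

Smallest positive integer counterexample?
Testing positive integers:
x = 1: LHS = 2·1³ - 2·1² + 3·1 = 3; 3 < 0 — FAILS  ← smallest positive counterexample

Answer: x = 1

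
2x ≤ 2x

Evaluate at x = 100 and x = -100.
x = 100: LHS = 2·100 = 200, RHS = 2·100 = 200; 200 ≤ 200 — holds
x = -100: LHS = 2·(-100) = -200, RHS = 2·(-100) = -200; -200 ≤ -200 — holds

Answer: Yes, holds for both x = 100 and x = -100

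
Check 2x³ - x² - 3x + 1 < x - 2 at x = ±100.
x = 100: LHS = 2·100³ - 100² - 3·100 + 1 = 1989701, RHS = 100 - 2 = 98; 1989701 < 98 — FAILS
x = -100: LHS = 2·(-100)³ - (-100)² - 3·(-100) + 1 = -2009699, RHS = (-100) - 2 = -102; -2009699 < -102 — holds

Answer: Partially: fails for x = 100, holds for x = -100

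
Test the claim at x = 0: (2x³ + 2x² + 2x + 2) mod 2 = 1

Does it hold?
x = 0: LHS = (2·0³ + 2·0² + 2·0 + 2) mod 2 = 2 mod 2 = 0; 0 = 1 — FAILS

The relation fails at x = 0, so x = 0 is a counterexample.

Answer: No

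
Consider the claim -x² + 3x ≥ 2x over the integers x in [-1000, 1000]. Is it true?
The claim fails at x = -1:
x = -1: LHS = -(-1)² + 3·(-1) = -4, RHS = 2·(-1) = -2; -4 ≥ -2 — FAILS

Because a single integer refutes it, the statement is false.

Answer: False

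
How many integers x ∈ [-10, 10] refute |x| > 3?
Counterexamples in [-10, 10]: {-3, -2, -1, 0, 1, 2, 3}.

Counting them gives 7 values.

Answer: 7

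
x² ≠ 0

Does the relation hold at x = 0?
x = 0: LHS = 0² = 0; 0 ≠ 0 — FAILS

The relation fails at x = 0, so x = 0 is a counterexample.

Answer: No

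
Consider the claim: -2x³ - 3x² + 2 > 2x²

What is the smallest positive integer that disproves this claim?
Testing positive integers:
x = 1: LHS = -2·1³ - 3·1² + 2 = -3, RHS = 2·1² = 2; -3 > 2 — FAILS  ← smallest positive counterexample

Answer: x = 1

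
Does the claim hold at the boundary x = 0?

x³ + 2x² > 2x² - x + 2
x = 0: LHS = 0³ + 2·0² = 0, RHS = 2·0² - 0 + 2 = 2; 0 > 2 — FAILS

The relation fails at x = 0, so x = 0 is a counterexample.

Answer: No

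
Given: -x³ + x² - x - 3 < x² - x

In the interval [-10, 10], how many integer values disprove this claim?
Counterexamples in [-10, 10]: {-10, -9, -8, -7, -6, -5, -4, -3, -2}.

Counting them gives 9 values.

Answer: 9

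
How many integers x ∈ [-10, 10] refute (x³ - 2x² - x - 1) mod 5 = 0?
Counterexamples in [-10, 10]: {-10, -9, -8, -6, -5, -4, -3, -1, 0, 1, 2, 4, 5, 6, 7, 9, 10}.

Counting them gives 17 values.

Answer: 17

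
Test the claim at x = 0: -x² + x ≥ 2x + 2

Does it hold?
x = 0: LHS = -0² + 0 = 0, RHS = 2·0 + 2 = 2; 0 ≥ 2 — FAILS

The relation fails at x = 0, so x = 0 is a counterexample.

Answer: No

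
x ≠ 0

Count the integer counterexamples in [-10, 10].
Counterexamples in [-10, 10]: {0}.

Counting them gives 1 values.

Answer: 1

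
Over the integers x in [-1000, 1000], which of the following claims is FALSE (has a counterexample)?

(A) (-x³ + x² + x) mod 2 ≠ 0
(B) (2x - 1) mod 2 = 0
(A) x = 0: LHS = (-0³ + 0² + 0) mod 2 = 0 mod 2 = 0; 0 ≠ 0 — FAILS
(B) x = 0: LHS = (2·0 - 1) mod 2 = (-1) mod 2 = 1; 1 = 0 — FAILS

Answer: Both A and B are false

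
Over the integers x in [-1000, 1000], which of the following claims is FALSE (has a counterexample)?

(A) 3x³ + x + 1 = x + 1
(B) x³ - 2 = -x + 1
(A) x = 1: LHS = 3·1³ + 1 + 1 = 5, RHS = 1 + 1 = 2; 5 = 2 — FAILS
(B) x = 0: LHS = 0³ - 2 = -2, RHS = -0 + 1 = 1; -2 = 1 — FAILS

Answer: Both A and B are false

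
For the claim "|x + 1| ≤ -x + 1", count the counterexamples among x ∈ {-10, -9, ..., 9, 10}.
Counterexamples in [-10, 10]: {1, 2, 3, 4, 5, 6, 7, 8, 9, 10}.

Counting them gives 10 values.

Answer: 10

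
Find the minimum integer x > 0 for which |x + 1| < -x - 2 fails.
Testing positive integers:
x = 1: LHS = |1 + 1| = |2| = 2, RHS = -1 - 2 = -3; 2 < -3 — FAILS  ← smallest positive counterexample

Answer: x = 1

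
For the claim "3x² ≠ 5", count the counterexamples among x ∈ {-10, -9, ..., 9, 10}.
Track d = LHS − RHS over the integers in [-10, 10]. Equality would need d = 0, but d changes sign only between consecutive integers, jumping over 0:
x = -2: LHS = 3·(-2)² = 12; 12 ≠ 5 — holds  (d = 7)
x = -1: LHS = 3·(-1)² = 3; 3 ≠ 5 — holds  (d = -2)
x = 1: LHS = 3·1² = 3; 3 ≠ 5 — holds  (d = -2)
x = 2: LHS = 3·2² = 12; 12 ≠ 5 — holds  (d = 7)
Away from these crossings d keeps a constant sign, and checking every integer in [-10, 10] confirms d ≠ 0 throughout. Hence the two sides are never equal, so the relation holds for every integer in [-10, 10].

No counterexample appears in that range.

Answer: 0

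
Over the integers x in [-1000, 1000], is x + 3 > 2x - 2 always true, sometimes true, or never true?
Holds at x = 0: LHS = 0 + 3 = 3, RHS = 2·0 - 2 = -2; 3 > -2 — holds
Fails at x = 5: LHS = 5 + 3 = 8, RHS = 2·5 - 2 = 8; 8 > 8 — FAILS
It is satisfied by some integers in the range but not all.

Answer: Sometimes true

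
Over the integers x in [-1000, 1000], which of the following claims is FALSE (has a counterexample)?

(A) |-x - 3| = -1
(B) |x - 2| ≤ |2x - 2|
(A) x = 0: LHS = |-0 - 3| = |-3| = 3; 3 = -1 — FAILS
(B) x = 1: LHS = |1 - 2| = |-1| = 1, RHS = |2·1 - 2| = |0| = 0; 1 ≤ 0 — FAILS

Answer: Both A and B are false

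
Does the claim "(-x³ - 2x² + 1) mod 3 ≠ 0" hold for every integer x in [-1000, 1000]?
The claim fails at x = -1:
x = -1: LHS = (-(-1)³ - 2·(-1)² + 1) mod 3 = 0 mod 3 = 0; 0 ≠ 0 — FAILS

Because a single integer refutes it, the statement is false.

Answer: False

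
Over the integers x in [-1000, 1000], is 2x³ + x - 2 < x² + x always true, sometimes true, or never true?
Holds at x = 0: LHS = 2·0³ + 0 - 2 = -2, RHS = 0² + 0 = 0; -2 < 0 — holds
Fails at x = 2: LHS = 2·2³ + 2 - 2 = 16, RHS = 2² + 2 = 6; 16 < 6 — FAILS
It is satisfied by some integers in the range but not all.

Answer: Sometimes true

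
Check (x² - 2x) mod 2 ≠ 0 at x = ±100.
x = 100: LHS = (100² - 2·100) mod 2 = 9800 mod 2 = 0; 0 ≠ 0 — FAILS
x = -100: LHS = ((-100)² - 2·(-100)) mod 2 = 10200 mod 2 = 0; 0 ≠ 0 — FAILS

Answer: No, fails for both x = 100 and x = -100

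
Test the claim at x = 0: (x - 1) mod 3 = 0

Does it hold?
x = 0: LHS = (0 - 1) mod 3 = (-1) mod 3 = 2; 2 = 0 — FAILS

The relation fails at x = 0, so x = 0 is a counterexample.

Answer: No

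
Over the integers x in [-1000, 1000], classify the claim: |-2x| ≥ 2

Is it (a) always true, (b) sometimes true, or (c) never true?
Holds at x = 1: LHS = |-2·1| = |-2| = 2; 2 ≥ 2 — holds
Fails at x = 0: LHS = |-2·0| = |0| = 0; 0 ≥ 2 — FAILS
It is satisfied by some integers in the range but not all.

Answer: Sometimes true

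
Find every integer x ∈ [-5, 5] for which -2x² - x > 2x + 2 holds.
Over all integers in [-5, 5], LHS − RHS is largest at x = -1, where it equals -1:
x = -1: LHS = -2·(-1)² - (-1) = -1, RHS = 2·(-1) + 2 = 0; -1 > 0 — FAILS
At the ends of the range:
x = -5: LHS = -2·(-5)² - (-5) = -45, RHS = 2·(-5) + 2 = -8; -45 > -8 — FAILS
x = 5: LHS = -2·5² - 5 = -55, RHS = 2·5 + 2 = 12; -55 > 12 — FAILS
Hence LHS − RHS is never positive, i.e. LHS ≤ RHS throughout, so the claimed relation (>) fails for every integer in [-5, 5].

Answer: None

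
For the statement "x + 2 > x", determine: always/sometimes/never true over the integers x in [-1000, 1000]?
Over all integers in [-1000, 1000], LHS − RHS is smallest at x = 0, where it equals 2:
x = 0: LHS = 0 + 2 = 2; 2 > 0 — holds
At the ends of the range:
x = -1000: LHS = (-1000) + 2 = -998; -998 > -1000 — holds
x = 1000: LHS = 1000 + 2 = 1002; 1002 > 1000 — holds
Hence LHS − RHS is never zero or negative, i.e. LHS > RHS throughout, so the relation holds for every integer in [-1000, 1000].

No counterexample exists.

Answer: Always true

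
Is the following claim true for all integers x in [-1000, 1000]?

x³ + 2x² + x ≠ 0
The claim fails at x = 0:
x = 0: LHS = 0³ + 2·0² + 0 = 0; 0 ≠ 0 — FAILS

Because a single integer refutes it, the statement is false.

Answer: False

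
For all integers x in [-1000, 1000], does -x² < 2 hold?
Over all integers in [-1000, 1000], LHS − RHS is largest at x = 0, where it equals -2:
x = 0: LHS = -0² = 0; 0 < 2 — holds
At the ends of the range:
x = -1000: LHS = -(-1000)² = -1000000; -1000000 < 2 — holds
x = 1000: LHS = -1000² = -1000000; -1000000 < 2 — holds
Hence LHS − RHS is never zero or positive, i.e. LHS < RHS throughout, so the relation holds for every integer in [-1000, 1000].

No counterexample exists.

Answer: True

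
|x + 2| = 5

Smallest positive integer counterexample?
Testing positive integers:
x = 1: LHS = |1 + 2| = |3| = 3; 3 = 5 — FAILS  ← smallest positive counterexample

Answer: x = 1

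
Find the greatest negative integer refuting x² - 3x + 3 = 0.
Testing negative integers from -1 downward:
x = -1: LHS = (-1)² - 3·(-1) + 3 = 7; 7 = 0 — FAILS  ← closest negative counterexample to 0

Answer: x = -1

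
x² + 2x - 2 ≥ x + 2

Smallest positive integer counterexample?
Testing positive integers:
x = 1: LHS = 1² + 2·1 - 2 = 1, RHS = 1 + 2 = 3; 1 ≥ 3 — FAILS  ← smallest positive counterexample

Answer: x = 1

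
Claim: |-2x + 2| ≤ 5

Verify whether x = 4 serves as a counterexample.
Substitute x = 4 into the relation:
x = 4: LHS = |-2·4 + 2| = |-6| = 6; 6 ≤ 5 — FAILS

Since the claim fails at x = 4, this value is a counterexample.

Answer: Yes, x = 4 is a counterexample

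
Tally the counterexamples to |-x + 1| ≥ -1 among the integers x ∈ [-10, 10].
An absolute value is never negative, so the left side is ≥ 0 for every x, while the right side is -1. Tightest case in [-10, 10] is x = 1:
x = 1: LHS = |-1 + 1| = |0| = 0; 0 ≥ -1 — holds
Hence LHS − RHS is never negative, i.e. LHS ≥ RHS throughout, so the relation holds for every integer in [-10, 10].

No counterexample appears in that range.

Answer: 0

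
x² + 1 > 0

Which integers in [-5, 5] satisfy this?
Over all integers in [-5, 5], LHS − RHS is smallest at x = 0, where it equals 1:
x = 0: LHS = 0² + 1 = 1; 1 > 0 — holds
At the ends of the range:
x = -5: LHS = (-5)² + 1 = 26; 26 > 0 — holds
x = 5: LHS = 5² + 1 = 26; 26 > 0 — holds
Hence LHS − RHS is never zero or negative, i.e. LHS > RHS throughout, so the relation holds for every integer in [-5, 5].

Answer: All integers in [-5, 5]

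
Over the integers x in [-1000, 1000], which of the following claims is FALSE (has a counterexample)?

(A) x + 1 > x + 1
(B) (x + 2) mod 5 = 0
(A) x = 0: LHS = 0 + 1 = 1, RHS = 0 + 1 = 1; 1 > 1 — FAILS
(B) x = 0: LHS = (0 + 2) mod 5 = 2 mod 5 = 2; 2 = 0 — FAILS

Answer: Both A and B are false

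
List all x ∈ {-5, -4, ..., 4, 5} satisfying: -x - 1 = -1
Holds for: {0}
Fails for: {-5, -4, -3, -2, -1, 1, 2, 3, 4, 5}

Answer: {0}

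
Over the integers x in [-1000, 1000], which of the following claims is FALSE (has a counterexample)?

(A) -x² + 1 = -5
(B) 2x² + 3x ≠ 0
(A) x = 0: LHS = -0² + 1 = 1; 1 = -5 — FAILS
(B) x = 0: LHS = 2·0² + 3·0 = 0; 0 ≠ 0 — FAILS

Answer: Both A and B are false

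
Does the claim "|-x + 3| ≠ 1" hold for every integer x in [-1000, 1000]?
The claim fails at x = 2:
x = 2: LHS = |-2 + 3| = |1| = 1; 1 ≠ 1 — FAILS

Because a single integer refutes it, the statement is false.

Answer: False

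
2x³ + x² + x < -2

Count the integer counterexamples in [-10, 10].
Counterexamples in [-10, 10]: {-1, 0, 1, 2, 3, 4, 5, 6, 7, 8, 9, 10}.

Counting them gives 12 values.

Answer: 12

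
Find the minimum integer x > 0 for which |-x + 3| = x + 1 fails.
Testing positive integers:
x = 1: LHS = |-1 + 3| = |2| = 2, RHS = 1 + 1 = 2; 2 = 2 — holds
x = 2: LHS = |-2 + 3| = |1| = 1, RHS = 2 + 1 = 3; 1 = 3 — FAILS  ← smallest positive counterexample

Answer: x = 2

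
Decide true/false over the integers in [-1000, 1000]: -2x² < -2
The claim fails at x = 0:
x = 0: LHS = -2·0² = 0; 0 < -2 — FAILS

Because a single integer refutes it, the statement is false.

Answer: False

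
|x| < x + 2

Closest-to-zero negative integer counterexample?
Testing negative integers from -1 downward:
x = -1: LHS = |-1| = 1, RHS = (-1) + 2 = 1; 1 < 1 — FAILS  ← closest negative counterexample to 0

Answer: x = -1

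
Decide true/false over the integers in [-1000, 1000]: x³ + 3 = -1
The claim fails at x = 0:
x = 0: LHS = 0³ + 3 = 3; 3 = -1 — FAILS

Because a single integer refutes it, the statement is false.

Answer: False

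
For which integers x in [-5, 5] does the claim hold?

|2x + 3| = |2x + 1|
Holds for: {-1}
Fails for: {-5, -4, -3, -2, 0, 1, 2, 3, 4, 5}

Answer: {-1}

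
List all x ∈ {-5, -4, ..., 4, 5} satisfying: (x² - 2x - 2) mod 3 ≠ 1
Holds for: {-5, -2, 1, 4}
Fails for: {-4, -3, -1, 0, 2, 3, 5}

Answer: {-5, -2, 1, 4}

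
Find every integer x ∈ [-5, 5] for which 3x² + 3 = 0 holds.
Over all integers in [-5, 5], LHS − RHS is always positive; it is smallest at x = 0, where it equals 3:
x = 0: LHS = 3·0² + 3 = 3; 3 = 0 — FAILS
At the ends of the range:
x = -5: LHS = 3·(-5)² + 3 = 78; 78 = 0 — FAILS
x = 5: LHS = 3·5² + 3 = 78; 78 = 0 — FAILS
Hence LHS − RHS is never 0, i.e. the two sides are never equal, so the claimed relation (=) fails for every integer in [-5, 5].

Answer: None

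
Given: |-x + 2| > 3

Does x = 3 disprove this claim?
Substitute x = 3 into the relation:
x = 3: LHS = |-3 + 2| = |-1| = 1; 1 > 3 — FAILS

Since the claim fails at x = 3, this value is a counterexample.

Answer: Yes, x = 3 is a counterexample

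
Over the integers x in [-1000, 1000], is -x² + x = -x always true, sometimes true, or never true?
Holds at x = 0: LHS = -0² + 0 = 0, RHS = -0 = 0; 0 = 0 — holds
Fails at x = 1: LHS = -1² + 1 = 0; 0 = -1 — FAILS
It is satisfied by some integers in the range but not all.

Answer: Sometimes true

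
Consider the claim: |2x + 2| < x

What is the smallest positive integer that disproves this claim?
Testing positive integers:
x = 1: LHS = |2·1 + 2| = |4| = 4; 4 < 1 — FAILS  ← smallest positive counterexample

Answer: x = 1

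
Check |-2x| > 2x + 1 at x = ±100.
x = 100: LHS = |-2·100| = |-200| = 200, RHS = 2·100 + 1 = 201; 200 > 201 — FAILS
x = -100: LHS = |-2·(-100)| = |200| = 200, RHS = 2·(-100) + 1 = -199; 200 > -199 — holds

Answer: Partially: fails for x = 100, holds for x = -100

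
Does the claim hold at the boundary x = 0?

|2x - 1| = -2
x = 0: LHS = |2·0 - 1| = |-1| = 1; 1 = -2 — FAILS

The relation fails at x = 0, so x = 0 is a counterexample.

Answer: No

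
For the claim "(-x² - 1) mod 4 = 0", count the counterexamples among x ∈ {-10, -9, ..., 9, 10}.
Counterexamples in [-10, 10]: {-10, -9, -8, -7, -6, -5, -4, -3, -2, -1, 0, 1, 2, 3, 4, 5, 6, 7, 8, 9, 10}.

Counting them gives 21 values.

Answer: 21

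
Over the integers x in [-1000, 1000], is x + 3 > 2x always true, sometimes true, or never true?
Holds at x = 0: LHS = 0 + 3 = 3, RHS = 2·0 = 0; 3 > 0 — holds
Fails at x = 3: LHS = 3 + 3 = 6, RHS = 2·3 = 6; 6 > 6 — FAILS
It is satisfied by some integers in the range but not all.

Answer: Sometimes true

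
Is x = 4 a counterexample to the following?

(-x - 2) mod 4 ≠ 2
Substitute x = 4 into the relation:
x = 4: LHS = (-4 - 2) mod 4 = (-6) mod 4 = 2; 2 ≠ 2 — FAILS

Since the claim fails at x = 4, this value is a counterexample.

Answer: Yes, x = 4 is a counterexample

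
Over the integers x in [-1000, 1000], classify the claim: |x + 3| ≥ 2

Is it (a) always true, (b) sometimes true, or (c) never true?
Holds at x = 0: LHS = |0 + 3| = |3| = 3; 3 ≥ 2 — holds
Fails at x = -2: LHS = |(-2) + 3| = |1| = 1; 1 ≥ 2 — FAILS
It is satisfied by some integers in the range but not all.

Answer: Sometimes true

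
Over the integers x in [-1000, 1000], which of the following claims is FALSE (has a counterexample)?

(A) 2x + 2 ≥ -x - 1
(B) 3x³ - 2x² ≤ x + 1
(A) x = -2: LHS = 2·(-2) + 2 = -2, RHS = -(-2) - 1 = 1; -2 ≥ 1 — FAILS
(B) x = 2: LHS = 3·2³ - 2·2² = 16, RHS = 2 + 1 = 3; 16 ≤ 3 — FAILS

Answer: Both A and B are false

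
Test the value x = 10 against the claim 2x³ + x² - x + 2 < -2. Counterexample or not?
Substitute x = 10 into the relation:
x = 10: LHS = 2·10³ + 10² - 10 + 2 = 2092; 2092 < -2 — FAILS

Since the claim fails at x = 10, this value is a counterexample.

Answer: Yes, x = 10 is a counterexample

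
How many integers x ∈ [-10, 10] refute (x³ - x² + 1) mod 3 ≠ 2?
Counterexamples in [-10, 10]: {-10, -7, -4, -1, 2, 5, 8}.

Counting them gives 7 values.

Answer: 7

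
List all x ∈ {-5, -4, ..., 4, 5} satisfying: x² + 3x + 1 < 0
Holds for: {-2, -1}
Fails for: {-5, -4, -3, 0, 1, 2, 3, 4, 5}

Answer: {-2, -1}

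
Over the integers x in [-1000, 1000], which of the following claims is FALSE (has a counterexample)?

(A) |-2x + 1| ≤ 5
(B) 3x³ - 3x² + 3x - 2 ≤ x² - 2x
(A) x = -3: LHS = |-2·(-3) + 1| = |7| = 7; 7 ≤ 5 — FAILS
(B) x = 1: LHS = 3·1³ - 3·1² + 3·1 - 2 = 1, RHS = 1² - 2·1 = -1; 1 ≤ -1 — FAILS

Answer: Both A and B are false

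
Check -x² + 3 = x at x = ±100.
x = 100: LHS = -100² + 3 = -9997; -9997 = 100 — FAILS
x = -100: LHS = -(-100)² + 3 = -9997; -9997 = -100 — FAILS

Answer: No, fails for both x = 100 and x = -100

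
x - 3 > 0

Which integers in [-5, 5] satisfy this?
Holds for: {4, 5}
Fails for: {-5, -4, -3, -2, -1, 0, 1, 2, 3}

Answer: {4, 5}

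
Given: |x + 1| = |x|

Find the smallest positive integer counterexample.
Testing positive integers:
x = 1: LHS = |1 + 1| = |2| = 2, RHS = |1| = 1; 2 = 1 — FAILS  ← smallest positive counterexample

Answer: x = 1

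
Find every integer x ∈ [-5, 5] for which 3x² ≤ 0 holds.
Holds for: {0}
Fails for: {-5, -4, -3, -2, -1, 1, 2, 3, 4, 5}

Answer: {0}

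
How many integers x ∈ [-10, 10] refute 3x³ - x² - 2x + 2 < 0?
Counterexamples in [-10, 10]: {-1, 0, 1, 2, 3, 4, 5, 6, 7, 8, 9, 10}.

Counting them gives 12 values.

Answer: 12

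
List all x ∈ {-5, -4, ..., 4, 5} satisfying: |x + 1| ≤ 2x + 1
Holds for: {0, 1, 2, 3, 4, 5}
Fails for: {-5, -4, -3, -2, -1}

Answer: {0, 1, 2, 3, 4, 5}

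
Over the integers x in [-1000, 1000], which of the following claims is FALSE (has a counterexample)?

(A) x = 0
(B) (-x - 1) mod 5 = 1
(A) x = 1: 1 = 0 — FAILS
(B) x = 0: LHS = (-0 - 1) mod 5 = (-1) mod 5 = 4; 4 = 1 — FAILS

Answer: Both A and B are false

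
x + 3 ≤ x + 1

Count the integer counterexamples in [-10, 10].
Counterexamples in [-10, 10]: {-10, -9, -8, -7, -6, -5, -4, -3, -2, -1, 0, 1, 2, 3, 4, 5, 6, 7, 8, 9, 10}.

Counting them gives 21 values.

Answer: 21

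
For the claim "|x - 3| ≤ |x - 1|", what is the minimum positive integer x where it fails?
Testing positive integers:
x = 1: LHS = |1 - 3| = |-2| = 2, RHS = |1 - 1| = |0| = 0; 2 ≤ 0 — FAILS  ← smallest positive counterexample

Answer: x = 1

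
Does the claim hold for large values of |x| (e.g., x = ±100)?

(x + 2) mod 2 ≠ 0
x = 100: LHS = (100 + 2) mod 2 = 102 mod 2 = 0; 0 ≠ 0 — FAILS
x = -100: LHS = ((-100) + 2) mod 2 = (-98) mod 2 = 0; 0 ≠ 0 — FAILS

Answer: No, fails for both x = 100 and x = -100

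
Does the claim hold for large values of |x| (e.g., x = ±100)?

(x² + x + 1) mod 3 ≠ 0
x = 100: LHS = (100² + 100 + 1) mod 3 = 10101 mod 3 = 0; 0 ≠ 0 — FAILS
x = -100: LHS = ((-100)² + (-100) + 1) mod 3 = 9901 mod 3 = 1; 1 ≠ 0 — holds

Answer: Partially: fails for x = 100, holds for x = -100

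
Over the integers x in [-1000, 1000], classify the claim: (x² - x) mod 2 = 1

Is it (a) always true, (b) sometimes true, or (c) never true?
For a polynomial with integer coefficients, its value mod 2 depends only on x mod 2, so it suffices to check one representative of each residue class, x = 0, 1:
x = 0: LHS = (0² - 0) mod 2 = 0 mod 2 = 0; 0 = 1 — FAILS
x = 1: LHS = (1² - 1) mod 2 = 0 mod 2 = 0; 0 = 1 — FAILS
The relation fails in every residue class, so the claimed relation (=) fails for every integer in [-1000, 1000].

No integer in the range satisfies it.

Answer: Never true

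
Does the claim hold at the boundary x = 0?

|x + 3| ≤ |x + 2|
x = 0: LHS = |0 + 3| = |3| = 3, RHS = |0 + 2| = |2| = 2; 3 ≤ 2 — FAILS

The relation fails at x = 0, so x = 0 is a counterexample.

Answer: No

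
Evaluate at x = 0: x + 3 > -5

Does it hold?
x = 0: LHS = 0 + 3 = 3; 3 > -5 — holds

The relation is satisfied at x = 0.

Answer: Yes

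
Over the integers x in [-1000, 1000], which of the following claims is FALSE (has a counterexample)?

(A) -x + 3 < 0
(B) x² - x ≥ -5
(A) x = 0: LHS = -0 + 3 = 3; 3 < 0 — FAILS

(B) Over all integers in [-1000, 1000], LHS − RHS is smallest at x = 0, where it equals 5:
x = 0: LHS = 0² - 0 = 0; 0 ≥ -5 — holds
At the ends of the range:
x = -1000: LHS = (-1000)² - (-1000) = 1001000; 1001000 ≥ -5 — holds
x = 1000: LHS = 1000² - 1000 = 999000; 999000 ≥ -5 — holds
Hence LHS − RHS is never negative, i.e. LHS ≥ RHS throughout, so the relation holds for every integer in [-1000, 1000].

Only (A) has a counterexample.

Answer: A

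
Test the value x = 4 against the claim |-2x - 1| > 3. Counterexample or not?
Substitute x = 4 into the relation:
x = 4: LHS = |-2·4 - 1| = |-9| = 9; 9 > 3 — holds

The claim holds here, so x = 4 is not a counterexample. (A counterexample exists elsewhere, e.g. x = 0.)

Answer: No, x = 4 is not a counterexample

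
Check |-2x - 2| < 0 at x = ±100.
x = 100: LHS = |-2·100 - 2| = |-202| = 202; 202 < 0 — FAILS
x = -100: LHS = |-2·(-100) - 2| = |198| = 198; 198 < 0 — FAILS

Answer: No, fails for both x = 100 and x = -100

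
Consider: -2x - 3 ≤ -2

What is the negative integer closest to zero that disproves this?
Testing negative integers from -1 downward:
x = -1: LHS = -2·(-1) - 3 = -1; -1 ≤ -2 — FAILS  ← closest negative counterexample to 0

Answer: x = -1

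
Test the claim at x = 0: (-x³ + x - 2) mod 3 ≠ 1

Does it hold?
x = 0: LHS = (-0³ + 0 - 2) mod 3 = (-2) mod 3 = 1; 1 ≠ 1 — FAILS

The relation fails at x = 0, so x = 0 is a counterexample.

Answer: No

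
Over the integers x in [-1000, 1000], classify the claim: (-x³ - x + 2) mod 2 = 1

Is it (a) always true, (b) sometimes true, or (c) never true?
For a polynomial with integer coefficients, its value mod 2 depends only on x mod 2, so it suffices to check one representative of each residue class, x = 0, 1:
x = 0: LHS = (-0³ - 0 + 2) mod 2 = 2 mod 2 = 0; 0 = 1 — FAILS
x = 1: LHS = (-1³ - 1 + 2) mod 2 = 0 mod 2 = 0; 0 = 1 — FAILS
The relation fails in every residue class, so the claimed relation (=) fails for every integer in [-1000, 1000].

No integer in the range satisfies it.

Answer: Never true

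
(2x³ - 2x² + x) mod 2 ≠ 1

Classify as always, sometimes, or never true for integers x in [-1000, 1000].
Holds at x = 0: LHS = (2·0³ - 2·0² + 0) mod 2 = 0 mod 2 = 0; 0 ≠ 1 — holds
Fails at x = 1: LHS = (2·1³ - 2·1² + 1) mod 2 = 1 mod 2 = 1; 1 ≠ 1 — FAILS
It is satisfied by some integers in the range but not all.

Answer: Sometimes true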